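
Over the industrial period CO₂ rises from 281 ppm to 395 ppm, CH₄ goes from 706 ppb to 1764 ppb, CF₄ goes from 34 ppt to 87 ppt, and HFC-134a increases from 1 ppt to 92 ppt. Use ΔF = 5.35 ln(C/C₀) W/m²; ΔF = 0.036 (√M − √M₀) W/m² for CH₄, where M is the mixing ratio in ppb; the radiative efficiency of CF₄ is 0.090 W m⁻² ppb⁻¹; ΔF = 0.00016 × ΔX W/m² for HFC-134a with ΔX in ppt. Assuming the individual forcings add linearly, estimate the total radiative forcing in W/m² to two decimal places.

CO₂: 5.35 × ln(395/281) = 5.35 × ln(1.40569) = 5.35 × 0.34053 = 1.8218 W/m².
CH₄: 0.036 × (√1764 − √706) = 0.036 × (42.0000 − 26.5707) = 0.036 × 15.4293 = 0.5555 W/m².
CF₄: Δ = 87 − 34 = 53 ppt = 0.053 ppb; ΔF = 0.090 × 0.053 = 0.0048 W/m².
HFC-134a: ΔF = 0.00016 × (92 − 1) = 0.00016 × 91 = 0.0146 W/m².
Total ΔF = 1.8218 + 0.5555 + 0.0048 + 0.0146 = 2.3967 W/m².

ΔF = 2.40 W/m²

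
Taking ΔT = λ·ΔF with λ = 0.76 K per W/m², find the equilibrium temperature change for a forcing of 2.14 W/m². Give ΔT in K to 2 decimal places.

ΔT = 1.63 K

ΔT = λ ΔF = 0.76 × 2.14 = 1.6264 K.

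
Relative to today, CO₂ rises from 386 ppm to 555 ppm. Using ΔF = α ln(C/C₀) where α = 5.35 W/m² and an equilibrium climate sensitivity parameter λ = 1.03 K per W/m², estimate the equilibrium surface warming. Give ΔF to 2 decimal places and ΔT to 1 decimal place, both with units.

CO₂: 5.35 × ln(555/386) = 5.35 × ln(1.43782) = 5.35 × 0.36313 = 1.9427 W/m².
ΔT = λ ΔF = 1.03 × 1.94 = 1.9982 K.

ΔF = 1.94 W/m²; ΔT = 2.0 K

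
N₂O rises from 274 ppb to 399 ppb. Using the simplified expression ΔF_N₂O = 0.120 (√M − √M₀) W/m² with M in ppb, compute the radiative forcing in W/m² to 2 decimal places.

N₂O: 0.120 × (√399 − √274) = 0.120 × (19.9750 − 16.5529) = 0.120 × 3.4221 = 0.4107 W/m².

ΔF = 0.41 W/m²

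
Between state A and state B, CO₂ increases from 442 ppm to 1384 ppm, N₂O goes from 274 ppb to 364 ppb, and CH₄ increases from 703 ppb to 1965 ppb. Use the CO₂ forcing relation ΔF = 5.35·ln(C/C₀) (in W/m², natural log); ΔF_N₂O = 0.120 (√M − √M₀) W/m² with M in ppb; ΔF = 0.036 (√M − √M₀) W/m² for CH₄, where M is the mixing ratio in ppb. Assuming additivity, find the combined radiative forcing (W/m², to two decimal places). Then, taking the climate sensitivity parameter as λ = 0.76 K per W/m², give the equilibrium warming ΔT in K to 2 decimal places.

CO₂: 5.35 × ln(1384/442) = 5.35 × ln(3.13122) = 5.35 × 1.14142 = 6.1066 W/m².
N₂O: 0.120 × (√364 − √274) = 0.120 × (19.0788 − 16.5529) = 0.120 × 2.5259 = 0.3031 W/m².
CH₄: 0.036 × (√1965 − √703) = 0.036 × (44.3283 − 26.5141) = 0.036 × 17.8142 = 0.6413 W/m².
Total ΔF = 6.1066 + 0.3031 + 0.6413 = 7.0510 W/m².
ΔT = λ ΔF = 0.76 × 7.05 = 5.3580 K.

ΔF = 7.05 W/m²; ΔT = 5.36 K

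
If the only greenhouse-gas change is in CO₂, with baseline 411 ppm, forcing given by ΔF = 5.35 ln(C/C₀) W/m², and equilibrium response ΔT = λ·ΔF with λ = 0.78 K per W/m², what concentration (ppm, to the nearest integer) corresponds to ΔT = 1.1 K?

Required forcing: ΔF = ΔT/λ = 1.1/0.78 = 1.4103 W/m².
Then ln(C/411) = ΔF/5.35 = 1.4103/5.35 = 0.26361.
So C = 411 × e^0.26361 = 411 × 1.30162 = 534.97 ppm.

C ≈ 535 ppm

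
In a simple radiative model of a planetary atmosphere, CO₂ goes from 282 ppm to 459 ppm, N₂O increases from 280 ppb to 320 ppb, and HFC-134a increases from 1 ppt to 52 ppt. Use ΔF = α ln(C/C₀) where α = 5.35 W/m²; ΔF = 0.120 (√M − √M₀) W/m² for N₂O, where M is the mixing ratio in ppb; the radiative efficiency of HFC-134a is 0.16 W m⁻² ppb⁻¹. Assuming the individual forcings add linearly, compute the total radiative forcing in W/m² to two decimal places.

ΔF = 2.75 W/m²

CO₂: 5.35 × ln(459/282) = 5.35 × ln(1.62766) = 5.35 × 0.48714 = 2.6062 W/m².
N₂O: 0.120 × (√320 − √280) = 0.120 × (17.8885 − 16.7332) = 0.120 × 1.1553 = 0.1386 W/m².
HFC-134a: Δ = 52 − 1 = 51 ppt = 0.051 ppb; ΔF = 0.16 × 0.051 = 0.0082 W/m².
Total ΔF = 2.6062 + 0.1386 + 0.0082 = 2.7530 W/m².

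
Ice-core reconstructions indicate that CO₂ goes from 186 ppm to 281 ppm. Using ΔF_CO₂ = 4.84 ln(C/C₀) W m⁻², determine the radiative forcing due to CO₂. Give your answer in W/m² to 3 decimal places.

CO₂ absorption bands are partially saturated, so forcing scales with the logarithm of the concentration ratio.
CO₂: 4.84 × ln(281/186) = 4.84 × ln(1.51075) = 4.84 × 0.41261 = 1.9970 W/m².

ΔF = 1.997 W/m²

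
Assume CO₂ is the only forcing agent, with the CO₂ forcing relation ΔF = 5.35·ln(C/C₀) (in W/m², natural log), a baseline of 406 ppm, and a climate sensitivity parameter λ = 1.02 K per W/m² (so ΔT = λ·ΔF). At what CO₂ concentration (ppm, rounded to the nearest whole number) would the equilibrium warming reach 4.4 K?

Required forcing: ΔF = ΔT/λ = 4.4/1.02 = 4.3137 W/m².
Then ln(C/406) = ΔF/5.35 = 4.3137/5.35 = 0.80630.
So C = 406 × e^0.80630 = 406 × 2.23961 = 909.28 ppm.

C ≈ 909 ppm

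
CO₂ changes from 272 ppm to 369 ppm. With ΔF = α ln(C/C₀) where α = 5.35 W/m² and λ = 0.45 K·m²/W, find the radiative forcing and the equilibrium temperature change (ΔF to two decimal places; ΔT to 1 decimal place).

ΔF = 1.63 W/m²; ΔT = 0.7 K

CO₂: 5.35 × ln(369/272) = 5.35 × ln(1.35662) = 5.35 × 0.30500 = 1.6318 W/m².
ΔT = λ ΔF = 0.45 × 1.63 = 0.7335 K.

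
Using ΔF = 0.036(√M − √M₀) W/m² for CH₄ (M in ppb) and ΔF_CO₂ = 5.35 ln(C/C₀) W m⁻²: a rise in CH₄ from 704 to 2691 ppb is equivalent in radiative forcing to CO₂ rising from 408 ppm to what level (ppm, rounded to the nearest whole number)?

CH₄ forcing: 0.036 × (√2691 − √704) = 0.036 × (51.8748 − 26.5330) = 0.036 × 25.3418 = 0.91230 W/m².
Set 5.35 ln(C/408) = 0.91230: ln(C/408) = 0.91230/5.35 = 0.17052, so C = 408 × e^0.17052 = 408 × 1.18592 = 483.86 ppm.

C ≈ 484 ppm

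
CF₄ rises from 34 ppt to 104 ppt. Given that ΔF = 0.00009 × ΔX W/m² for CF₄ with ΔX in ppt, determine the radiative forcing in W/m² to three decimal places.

CF₄: ΔF = 0.00009 × (104 − 34) = 0.00009 × 70 = 0.0063 W/m².

ΔF = 0.006 W/m²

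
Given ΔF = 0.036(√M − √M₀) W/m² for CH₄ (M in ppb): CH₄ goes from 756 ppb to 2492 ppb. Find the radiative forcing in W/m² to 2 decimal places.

CH₄: 0.036 × (√2492 − √756) = 0.036 × (49.9199 − 27.4955) = 0.036 × 22.4244 = 0.8073 W/m².

ΔF = 0.81 W/m²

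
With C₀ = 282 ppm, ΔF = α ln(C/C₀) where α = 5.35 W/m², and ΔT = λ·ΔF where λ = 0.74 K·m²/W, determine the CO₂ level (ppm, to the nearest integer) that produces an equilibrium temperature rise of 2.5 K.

C ≈ 530 ppm

Required forcing: ΔF = ΔT/λ = 2.5/0.74 = 3.3784 W/m².
Then ln(C/282) = ΔF/5.35 = 3.3784/5.35 = 0.63148.
So C = 282 × e^0.63148 = 282 × 1.88039 = 530.27 ppm.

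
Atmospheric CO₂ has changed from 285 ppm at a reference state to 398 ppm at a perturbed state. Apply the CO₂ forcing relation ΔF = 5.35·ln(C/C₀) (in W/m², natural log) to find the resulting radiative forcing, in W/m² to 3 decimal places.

ΔF = 1.787 W/m²

CO₂: 5.35 × ln(398/285) = 5.35 × ln(1.39649) = 5.35 × 0.33396 = 1.7867 W/m².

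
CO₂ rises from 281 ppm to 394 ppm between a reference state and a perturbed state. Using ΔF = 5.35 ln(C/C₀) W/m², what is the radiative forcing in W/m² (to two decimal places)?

ΔF = 1.81 W/m²

CO₂ absorption bands are partially saturated, so forcing scales with the logarithm of the concentration ratio.
CO₂: 5.35 × ln(394/281) = 5.35 × ln(1.40214) = 5.35 × 0.33800 = 1.8083 W/m².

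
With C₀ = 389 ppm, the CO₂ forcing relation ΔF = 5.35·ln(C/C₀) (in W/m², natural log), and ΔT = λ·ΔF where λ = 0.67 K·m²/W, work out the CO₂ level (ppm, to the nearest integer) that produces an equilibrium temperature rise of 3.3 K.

Required forcing: ΔF = ΔT/λ = 3.3/0.67 = 4.9254 W/m².
Then ln(C/389) = ΔF/5.35 = 4.9254/5.35 = 0.92064.
So C = 389 × e^0.92064 = 389 × 2.51090 = 976.74 ppm.

C ≈ 977 ppm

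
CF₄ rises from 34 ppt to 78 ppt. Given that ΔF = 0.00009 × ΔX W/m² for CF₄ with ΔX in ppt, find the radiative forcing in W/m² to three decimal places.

CF₄: ΔF = 0.00009 × (78 − 34) = 0.00009 × 44 = 0.0040 W/m².

ΔF = 0.004 W/m²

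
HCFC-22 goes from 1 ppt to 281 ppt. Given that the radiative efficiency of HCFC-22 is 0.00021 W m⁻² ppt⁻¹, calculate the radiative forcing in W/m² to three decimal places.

ΔF = 0.059 W/m²

HCFC-22: ΔF = 0.00021 × (281 − 1) = 0.00021 × 280 = 0.0588 W/m².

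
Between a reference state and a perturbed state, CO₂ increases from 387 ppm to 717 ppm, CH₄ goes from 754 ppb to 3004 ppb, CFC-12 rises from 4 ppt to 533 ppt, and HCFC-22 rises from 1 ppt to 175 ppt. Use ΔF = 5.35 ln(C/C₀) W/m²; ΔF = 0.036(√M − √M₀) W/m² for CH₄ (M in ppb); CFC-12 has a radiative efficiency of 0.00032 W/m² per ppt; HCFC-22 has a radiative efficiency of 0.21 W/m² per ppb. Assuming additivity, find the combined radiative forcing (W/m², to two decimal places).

ΔF = 4.49 W/m²

CO₂: 5.35 × ln(717/387) = 5.35 × ln(1.85271) = 5.35 × 0.61665 = 3.2991 W/m².
CH₄: 0.036 × (√3004 − √754) = 0.036 × (54.8088 − 27.4591) = 0.036 × 27.3497 = 0.9846 W/m².
CFC-12: ΔF = 0.00032 × (533 − 4) = 0.00032 × 529 = 0.1693 W/m².
HCFC-22: Δ = 175 − 1 = 174 ppt = 0.174 ppb; ΔF = 0.21 × 0.174 = 0.0365 W/m².
Total ΔF = 3.2991 + 0.9846 + 0.1693 + 0.0365 = 4.4895 W/m².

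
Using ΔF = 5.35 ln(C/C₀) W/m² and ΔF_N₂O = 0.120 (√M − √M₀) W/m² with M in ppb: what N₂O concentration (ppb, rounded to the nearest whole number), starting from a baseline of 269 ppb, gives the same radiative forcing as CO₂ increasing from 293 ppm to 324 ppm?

M ≈ 436 ppb

CO₂ forcing: 5.35 × ln(324/293) = 5.35 × 0.100571 = 0.53805 W/m².
Set 0.120(√M − √269) = 0.53805: √M = 0.53805/0.120 + √269 = 4.4838 + 16.4012 = 20.8850.
M = (20.8850)² = 436.18 ppb.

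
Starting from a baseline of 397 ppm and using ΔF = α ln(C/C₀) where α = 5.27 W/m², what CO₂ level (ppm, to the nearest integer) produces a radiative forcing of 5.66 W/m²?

Set 5.27 ln(C/397) = 5.66, so ln(C/397) = 5.66/5.27 = 1.07400.
Then C/397 = e^1.07400 = 2.92706, giving C = 397 × 2.92706 = 1162.04 ppm.

C ≈ 1162 ppm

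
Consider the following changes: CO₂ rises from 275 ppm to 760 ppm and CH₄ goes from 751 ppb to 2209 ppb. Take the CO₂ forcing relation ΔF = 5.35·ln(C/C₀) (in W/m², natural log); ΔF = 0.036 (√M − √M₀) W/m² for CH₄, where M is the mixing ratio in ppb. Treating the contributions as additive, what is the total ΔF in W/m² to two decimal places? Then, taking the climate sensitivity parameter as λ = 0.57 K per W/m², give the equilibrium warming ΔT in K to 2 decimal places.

CO₂: 5.35 × ln(760/275) = 5.35 × ln(2.76364) = 5.35 × 1.01655 = 5.4385 W/m².
CH₄: 0.036 × (√2209 − √751) = 0.036 × (47.0000 − 27.4044) = 0.036 × 19.5956 = 0.7054 W/m².
Total ΔF = 5.4385 + 0.7054 = 6.1439 W/m².
ΔT = λ ΔF = 0.57 × 6.14 = 3.4998 K.

ΔF = 6.14 W/m²; ΔT = 3.50 K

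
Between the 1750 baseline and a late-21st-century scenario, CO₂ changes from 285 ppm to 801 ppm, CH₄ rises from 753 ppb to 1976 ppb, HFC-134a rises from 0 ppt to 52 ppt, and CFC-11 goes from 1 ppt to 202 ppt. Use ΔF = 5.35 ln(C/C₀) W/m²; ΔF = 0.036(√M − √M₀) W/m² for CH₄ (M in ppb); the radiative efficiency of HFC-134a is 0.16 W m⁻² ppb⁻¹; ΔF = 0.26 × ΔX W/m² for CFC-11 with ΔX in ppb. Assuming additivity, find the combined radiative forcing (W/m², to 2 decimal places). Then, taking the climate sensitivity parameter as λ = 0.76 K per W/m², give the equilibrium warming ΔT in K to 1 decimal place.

CO₂: 5.35 × ln(801/285) = 5.35 × ln(2.81053) = 5.35 × 1.03337 = 5.5285 W/m².
CH₄: 0.036 × (√1976 − √753) = 0.036 × (44.4522 − 27.4408) = 0.036 × 17.0114 = 0.6124 W/m².
HFC-134a: Δ = 52 − 0 = 52 ppt = 0.052 ppb; ΔF = 0.16 × 0.052 = 0.0083 W/m².
CFC-11: Δ = 202 − 1 = 201 ppt = 0.201 ppb; ΔF = 0.26 × 0.201 = 0.0523 W/m².
Total ΔF = 5.5285 + 0.6124 + 0.0083 + 0.0523 = 6.2015 W/m².
ΔT = λ ΔF = 0.76 × 6.20 = 4.7120 K.

ΔF = 6.20 W/m²; ΔT = 4.7 K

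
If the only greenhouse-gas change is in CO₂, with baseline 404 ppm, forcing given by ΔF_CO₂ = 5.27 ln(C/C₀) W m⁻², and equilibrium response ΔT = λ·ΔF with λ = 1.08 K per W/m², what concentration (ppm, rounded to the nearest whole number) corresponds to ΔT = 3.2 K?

Required forcing: ΔF = ΔT/λ = 3.2/1.08 = 2.9630 W/m².
Then ln(C/404) = ΔF/5.27 = 2.9630/5.27 = 0.56224.
So C = 404 × e^0.56224 = 404 × 1.75460 = 708.86 ppm.

C ≈ 709 ppm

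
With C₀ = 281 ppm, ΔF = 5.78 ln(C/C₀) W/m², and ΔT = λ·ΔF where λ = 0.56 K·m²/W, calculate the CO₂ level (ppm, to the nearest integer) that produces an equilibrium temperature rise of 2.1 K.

C ≈ 538 ppm

Required forcing: ΔF = ΔT/λ = 2.1/0.56 = 3.7500 W/m².
Then ln(C/281) = ΔF/5.78 = 3.7500/5.78 = 0.64879.
So C = 281 × e^0.64879 = 281 × 1.91322 = 537.61 ppm.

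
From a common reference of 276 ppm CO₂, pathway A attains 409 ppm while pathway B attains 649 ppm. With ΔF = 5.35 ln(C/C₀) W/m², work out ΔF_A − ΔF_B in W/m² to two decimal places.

ΔF_A − ΔF_B = -2.47 W/m²

ΔF_A = 5.35 ln(409/276) = 5.35 × 0.39331 = 2.1042 W/m².
ΔF_B = 5.35 ln(649/276) = 5.35 × 0.85503 = 4.5744 W/m².
Difference: 2.1042 − 4.5744 = -2.4702 W/m².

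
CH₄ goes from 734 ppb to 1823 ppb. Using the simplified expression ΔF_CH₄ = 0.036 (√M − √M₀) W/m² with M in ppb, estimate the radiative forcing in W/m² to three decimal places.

ΔF = 0.562 W/m²

CH₄: 0.036 × (√1823 − √734) = 0.036 × (42.6966 − 27.0924) = 0.036 × 15.6042 = 0.5618 W/m².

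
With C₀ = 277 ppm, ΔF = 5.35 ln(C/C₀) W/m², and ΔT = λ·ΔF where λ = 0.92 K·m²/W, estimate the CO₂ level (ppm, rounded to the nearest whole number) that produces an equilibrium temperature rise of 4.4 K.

Required forcing: ΔF = ΔT/λ = 4.4/0.92 = 4.7826 W/m².
Then ln(C/277) = ΔF/5.35 = 4.7826/5.35 = 0.89394.
So C = 277 × e^0.89394 = 277 × 2.44474 = 677.19 ppm.

C ≈ 677 ppm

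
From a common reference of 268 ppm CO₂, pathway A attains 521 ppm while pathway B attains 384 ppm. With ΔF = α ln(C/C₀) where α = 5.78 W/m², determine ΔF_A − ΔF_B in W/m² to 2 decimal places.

ΔF_A = 5.78 ln(521/268) = 5.78 × 0.66476 = 3.8423 W/m².
ΔF_B = 5.78 ln(384/268) = 5.78 × 0.35966 = 2.0788 W/m².
Difference: 3.8423 − 2.0788 = 1.7635 W/m².

ΔF_A − ΔF_B = 1.76 W/m²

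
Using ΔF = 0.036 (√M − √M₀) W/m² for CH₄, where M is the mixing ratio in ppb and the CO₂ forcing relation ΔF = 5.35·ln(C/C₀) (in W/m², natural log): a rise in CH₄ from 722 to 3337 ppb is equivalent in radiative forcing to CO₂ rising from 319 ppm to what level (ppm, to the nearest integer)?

C ≈ 393 ppm

CH₄ forcing: 0.036 × (√3337 − √722) = 0.036 × (57.7668 − 26.8701) = 0.036 × 30.8967 = 1.11228 W/m².
Set 5.35 ln(C/319) = 1.11228: ln(C/319) = 1.11228/5.35 = 0.20790, so C = 319 × e^0.20790 = 319 × 1.23109 = 392.72 ppm.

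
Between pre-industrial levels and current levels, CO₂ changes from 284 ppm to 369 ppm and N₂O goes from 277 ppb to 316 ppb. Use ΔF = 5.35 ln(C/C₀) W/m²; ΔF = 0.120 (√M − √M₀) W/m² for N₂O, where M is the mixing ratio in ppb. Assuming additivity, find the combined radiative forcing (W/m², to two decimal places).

ΔF = 1.54 W/m²

CO₂: 5.35 × ln(369/284) = 5.35 × ln(1.29930) = 5.35 × 0.26183 = 1.4008 W/m².
N₂O: 0.120 × (√316 − √277) = 0.120 × (17.7764 − 16.6433) = 0.120 × 1.1331 = 0.1360 W/m².
Total ΔF = 1.4008 + 0.1360 = 1.5368 W/m².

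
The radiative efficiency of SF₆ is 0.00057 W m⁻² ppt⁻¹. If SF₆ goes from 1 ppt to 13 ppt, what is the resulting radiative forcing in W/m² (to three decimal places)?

SF₆: ΔF = 0.00057 × (13 − 1) = 0.00057 × 12 = 0.0068 W/m².

ΔF = 0.007 W/m²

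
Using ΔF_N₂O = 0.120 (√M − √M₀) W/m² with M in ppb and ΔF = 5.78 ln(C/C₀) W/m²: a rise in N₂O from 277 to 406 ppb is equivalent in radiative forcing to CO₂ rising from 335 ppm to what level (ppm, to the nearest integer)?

C ≈ 360 ppm

N₂O forcing: 0.120 × (√406 − √277) = 0.120 × (20.1494 − 16.6433) = 0.120 × 3.5061 = 0.42073 W/m².
Set 5.78 ln(C/335) = 0.42073: ln(C/335) = 0.42073/5.78 = 0.07279, so C = 335 × e^0.07279 = 335 × 1.07550 = 360.29 ppm.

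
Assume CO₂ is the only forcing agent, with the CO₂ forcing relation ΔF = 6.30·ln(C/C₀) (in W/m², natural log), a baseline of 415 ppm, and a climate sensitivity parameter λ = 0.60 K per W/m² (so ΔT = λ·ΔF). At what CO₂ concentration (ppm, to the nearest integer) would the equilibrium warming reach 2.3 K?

C ≈ 763 ppm

Required forcing: ΔF = ΔT/λ = 2.3/0.60 = 3.8333 W/m².
Then ln(C/415) = ΔF/6.30 = 3.8333/6.30 = 0.60846.
So C = 415 × e^0.60846 = 415 × 1.83760 = 762.60 ppm.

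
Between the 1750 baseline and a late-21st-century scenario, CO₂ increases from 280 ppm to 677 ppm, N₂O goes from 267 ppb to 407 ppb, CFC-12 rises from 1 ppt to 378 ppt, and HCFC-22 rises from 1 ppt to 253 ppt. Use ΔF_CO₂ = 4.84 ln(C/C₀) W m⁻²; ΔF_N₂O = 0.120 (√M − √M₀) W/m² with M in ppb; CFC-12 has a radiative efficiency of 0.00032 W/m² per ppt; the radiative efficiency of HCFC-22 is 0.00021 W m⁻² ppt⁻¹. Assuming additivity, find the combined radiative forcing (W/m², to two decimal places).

CO₂: 4.84 × ln(677/280) = 4.84 × ln(2.41786) = 4.84 × 0.88288 = 4.2731 W/m².
N₂O: 0.120 × (√407 − √267) = 0.120 × (20.1742 − 16.3401) = 0.120 × 3.8341 = 0.4601 W/m².
CFC-12: ΔF = 0.00032 × (378 − 1) = 0.00032 × 377 = 0.1206 W/m².
HCFC-22: ΔF = 0.00021 × (253 − 1) = 0.00021 × 252 = 0.0529 W/m².
Total ΔF = 4.2731 + 0.4601 + 0.1206 + 0.0529 = 4.9067 W/m².

ΔF = 4.91 W/m²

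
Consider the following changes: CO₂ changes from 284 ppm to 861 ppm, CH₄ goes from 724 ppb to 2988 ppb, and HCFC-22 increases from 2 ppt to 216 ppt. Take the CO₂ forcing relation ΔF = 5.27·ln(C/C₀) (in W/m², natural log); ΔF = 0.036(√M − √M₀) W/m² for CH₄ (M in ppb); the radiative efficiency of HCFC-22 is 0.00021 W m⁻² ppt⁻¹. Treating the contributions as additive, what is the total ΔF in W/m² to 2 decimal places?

ΔF = 6.89 W/m²

CO₂: 5.27 × ln(861/284) = 5.27 × ln(3.03169) = 5.27 × 1.10912 = 5.8451 W/m².
CH₄: 0.036 × (√2988 − √724) = 0.036 × (54.6626 − 26.9072) = 0.036 × 27.7554 = 0.9992 W/m².
HCFC-22: ΔF = 0.00021 × (216 − 2) = 0.00021 × 214 = 0.0449 W/m².
Total ΔF = 5.8451 + 0.9992 + 0.0449 = 6.8892 W/m².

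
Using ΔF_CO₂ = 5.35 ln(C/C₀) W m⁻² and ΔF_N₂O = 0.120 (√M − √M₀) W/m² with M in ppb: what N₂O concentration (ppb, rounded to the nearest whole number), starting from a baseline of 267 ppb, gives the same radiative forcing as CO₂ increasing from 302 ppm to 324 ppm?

CO₂ forcing: 5.35 × ln(324/302) = 5.35 × 0.070316 = 0.37619 W/m².
Set 0.120(√M − √267) = 0.37619: √M = 0.37619/0.120 + √267 = 3.1349 + 16.3401 = 19.4750.
M = (19.4750)² = 379.28 ppb.

M ≈ 379 ppb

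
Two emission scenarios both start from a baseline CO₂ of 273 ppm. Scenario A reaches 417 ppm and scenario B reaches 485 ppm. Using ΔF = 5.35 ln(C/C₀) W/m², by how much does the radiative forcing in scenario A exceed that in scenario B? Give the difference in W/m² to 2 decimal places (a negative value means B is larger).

ΔF_A = 5.35 ln(417/273) = 5.35 × 0.42361 = 2.2663 W/m².
ΔF_B = 5.35 ln(485/273) = 5.35 × 0.57468 = 3.0745 W/m².
Difference: 2.2663 − 3.0745 = -0.8082 W/m².

ΔF_A − ΔF_B = -0.81 W/m²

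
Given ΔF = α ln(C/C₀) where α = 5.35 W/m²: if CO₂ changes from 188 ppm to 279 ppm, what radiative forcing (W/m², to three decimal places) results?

ΔF = 2.112 W/m²

CO₂ absorption bands are partially saturated, so forcing scales with the logarithm of the concentration ratio.
CO₂: 5.35 × ln(279/188) = 5.35 × ln(1.48404) = 5.35 × 0.39477 = 2.1120 W/m².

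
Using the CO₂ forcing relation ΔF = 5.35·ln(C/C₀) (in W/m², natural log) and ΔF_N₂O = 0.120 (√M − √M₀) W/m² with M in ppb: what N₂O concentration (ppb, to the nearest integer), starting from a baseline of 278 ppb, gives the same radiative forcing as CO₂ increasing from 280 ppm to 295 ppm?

CO₂ forcing: 5.35 × ln(295/280) = 5.35 × 0.052186 = 0.27920 W/m².
Set 0.120(√M − √278) = 0.27920: √M = 0.27920/0.120 + √278 = 2.3267 + 16.6733 = 19.0000.
M = (19.0000)² = 361.00 ppb.

M ≈ 361 ppb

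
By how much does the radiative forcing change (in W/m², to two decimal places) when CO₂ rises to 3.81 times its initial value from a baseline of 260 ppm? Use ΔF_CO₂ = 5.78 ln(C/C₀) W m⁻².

ΔF = 7.73 W/m²

Because the forcing depends only on the ratio C/C₀, the initial concentration does not enter.
ΔF = 5.78 × ln(3.81) = 5.78 × 1.33763 = 7.7315 W/m².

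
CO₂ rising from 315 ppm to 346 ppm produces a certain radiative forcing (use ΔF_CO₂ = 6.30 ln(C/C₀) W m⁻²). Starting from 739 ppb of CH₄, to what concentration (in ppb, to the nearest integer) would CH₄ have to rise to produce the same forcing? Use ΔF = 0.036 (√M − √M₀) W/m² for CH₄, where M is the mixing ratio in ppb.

M ≈ 1902 ppb

CO₂ forcing: 6.30 × ln(346/315) = 6.30 × 0.093866 = 0.59136 W/m².
Set 0.036(√M − √739) = 0.59136: √M = 0.59136/0.036 + √739 = 16.4267 + 27.1846 = 43.6113.
M = (43.6113)² = 1901.95 ppb.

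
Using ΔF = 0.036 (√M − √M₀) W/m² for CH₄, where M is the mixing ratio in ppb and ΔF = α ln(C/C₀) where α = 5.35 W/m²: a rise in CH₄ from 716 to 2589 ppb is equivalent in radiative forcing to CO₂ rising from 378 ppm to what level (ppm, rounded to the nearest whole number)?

C ≈ 445 ppm

CH₄ forcing: 0.036 × (√2589 − √716) = 0.036 × (50.8822 − 26.7582) = 0.036 × 24.1240 = 0.86846 W/m².
Set 5.35 ln(C/378) = 0.86846: ln(C/378) = 0.86846/5.35 = 0.16233, so C = 378 × e^0.16233 = 378 × 1.17625 = 444.62 ppm.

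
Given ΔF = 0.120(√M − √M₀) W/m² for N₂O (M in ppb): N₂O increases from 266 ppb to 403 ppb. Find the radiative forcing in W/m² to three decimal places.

ΔF = 0.452 W/m²

N₂O: 0.120 × (√403 − √266) = 0.120 × (20.0749 − 16.3095) = 0.120 × 3.7654 = 0.4518 W/m².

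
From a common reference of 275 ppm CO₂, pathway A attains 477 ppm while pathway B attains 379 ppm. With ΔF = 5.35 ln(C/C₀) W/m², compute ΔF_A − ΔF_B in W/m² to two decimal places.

ΔF_A = 5.35 ln(477/275) = 5.35 × 0.55075 = 2.9465 W/m².
ΔF_B = 5.35 ln(379/275) = 5.35 × 0.32077 = 1.7161 W/m².
Difference: 2.9465 − 1.7161 = 1.2304 W/m².
(Equivalently, ΔF_A − ΔF_B = 5.35 ln(477/379) = 5.35 × 0.22998 = 1.2304 W/m².)

ΔF_A − ΔF_B = 1.23 W/m²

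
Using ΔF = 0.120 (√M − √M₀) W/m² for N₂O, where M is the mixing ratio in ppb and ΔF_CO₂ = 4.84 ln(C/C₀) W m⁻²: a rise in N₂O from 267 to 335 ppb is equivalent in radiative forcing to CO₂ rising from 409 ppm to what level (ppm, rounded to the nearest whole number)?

C ≈ 429 ppm

N₂O forcing: 0.120 × (√335 − √267) = 0.120 × (18.3030 − 16.3401) = 0.120 × 1.9629 = 0.23555 W/m².
Set 4.84 ln(C/409) = 0.23555: ln(C/409) = 0.23555/4.84 = 0.04867, so C = 409 × e^0.04867 = 409 × 1.04987 = 429.40 ppm.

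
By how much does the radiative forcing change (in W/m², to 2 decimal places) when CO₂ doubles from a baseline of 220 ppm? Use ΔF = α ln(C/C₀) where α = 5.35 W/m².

ΔF = 5.35 × ln(2) = 5.35 × 0.69315 = 3.7084 W/m².

ΔF = 3.71 W/m²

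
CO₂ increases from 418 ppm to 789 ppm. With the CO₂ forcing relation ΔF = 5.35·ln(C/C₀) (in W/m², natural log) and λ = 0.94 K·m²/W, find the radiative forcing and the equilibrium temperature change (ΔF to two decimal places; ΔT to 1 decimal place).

ΔF = 3.40 W/m²; ΔT = 3.2 K

CO₂: 5.35 × ln(789/418) = 5.35 × ln(1.88756) = 5.35 × 0.63528 = 3.3987 W/m².
ΔT = λ ΔF = 0.94 × 3.40 = 3.1960 K.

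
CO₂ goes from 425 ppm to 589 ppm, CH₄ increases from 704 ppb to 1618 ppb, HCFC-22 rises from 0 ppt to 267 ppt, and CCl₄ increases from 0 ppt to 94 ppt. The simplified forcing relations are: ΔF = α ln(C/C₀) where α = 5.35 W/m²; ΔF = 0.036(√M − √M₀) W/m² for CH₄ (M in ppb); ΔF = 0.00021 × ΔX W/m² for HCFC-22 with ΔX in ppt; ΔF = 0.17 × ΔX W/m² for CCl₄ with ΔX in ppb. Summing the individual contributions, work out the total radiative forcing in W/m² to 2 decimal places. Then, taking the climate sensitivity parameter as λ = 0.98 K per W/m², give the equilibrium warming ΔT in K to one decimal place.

ΔF = 2.31 W/m²; ΔT = 2.3 K

CO₂: 5.35 × ln(589/425) = 5.35 × ln(1.38588) = 5.35 × 0.32634 = 1.7459 W/m².
CH₄: 0.036 × (√1618 − √704) = 0.036 × (40.2244 − 26.5330) = 0.036 × 13.6914 = 0.4929 W/m².
HCFC-22: ΔF = 0.00021 × (267 − 0) = 0.00021 × 267 = 0.0561 W/m².
CCl₄: Δ = 94 − 0 = 94 ppt = 0.094 ppb; ΔF = 0.17 × 0.094 = 0.0160 W/m².
Total ΔF = 1.7459 + 0.4929 + 0.0561 + 0.0160 = 2.3109 W/m².
ΔT = λ ΔF = 0.98 × 2.31 = 2.2638 K.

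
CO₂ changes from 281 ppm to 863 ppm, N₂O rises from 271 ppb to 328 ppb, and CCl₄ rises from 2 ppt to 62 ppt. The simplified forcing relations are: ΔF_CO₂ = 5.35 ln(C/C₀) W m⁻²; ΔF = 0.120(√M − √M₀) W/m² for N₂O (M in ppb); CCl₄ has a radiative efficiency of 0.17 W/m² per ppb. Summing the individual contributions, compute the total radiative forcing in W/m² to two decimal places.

ΔF = 6.21 W/m²

CO₂: 5.35 × ln(863/281) = 5.35 × ln(3.07117) = 5.35 × 1.12206 = 6.0030 W/m².
N₂O: 0.120 × (√328 − √271) = 0.120 × (18.1108 − 16.4621) = 0.120 × 1.6487 = 0.1978 W/m².
CCl₄: Δ = 62 − 2 = 60 ppt = 0.060 ppb; ΔF = 0.17 × 0.060 = 0.0102 W/m².
Total ΔF = 6.0030 + 0.1978 + 0.0102 = 6.2110 W/m².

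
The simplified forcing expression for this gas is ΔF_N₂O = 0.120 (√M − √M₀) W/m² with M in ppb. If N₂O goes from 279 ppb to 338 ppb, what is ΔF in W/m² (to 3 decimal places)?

ΔF = 0.202 W/m²

N₂O: 0.120 × (√338 − √279) = 0.120 × (18.3848 − 16.7033) = 0.120 × 1.6815 = 0.2018 W/m².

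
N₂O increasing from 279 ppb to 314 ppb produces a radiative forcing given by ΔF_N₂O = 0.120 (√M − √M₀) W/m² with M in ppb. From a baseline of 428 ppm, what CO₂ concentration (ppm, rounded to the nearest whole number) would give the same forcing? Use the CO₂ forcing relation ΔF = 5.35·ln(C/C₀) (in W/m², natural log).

C ≈ 438 ppm

N₂O forcing: 0.120 × (√314 − √279) = 0.120 × (17.7200 − 16.7033) = 0.120 × 1.0167 = 0.12200 W/m².
Set 5.35 ln(C/428) = 0.12200: ln(C/428) = 0.12200/5.35 = 0.02280, so C = 428 × e^0.02280 = 428 × 1.02306 = 437.87 ppm.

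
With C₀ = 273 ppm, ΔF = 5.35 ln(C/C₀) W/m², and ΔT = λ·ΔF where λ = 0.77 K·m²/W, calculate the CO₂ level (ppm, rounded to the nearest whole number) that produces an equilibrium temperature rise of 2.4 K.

Required forcing: ΔF = ΔT/λ = 2.4/0.77 = 3.1169 W/m².
Then ln(C/273) = ΔF/5.35 = 3.1169/5.35 = 0.58260.
So C = 273 × e^0.58260 = 273 × 1.79069 = 488.86 ppm.

C ≈ 489 ppm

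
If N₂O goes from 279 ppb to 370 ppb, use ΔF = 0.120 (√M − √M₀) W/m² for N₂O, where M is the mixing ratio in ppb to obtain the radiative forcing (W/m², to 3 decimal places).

ΔF = 0.304 W/m²

N₂O: 0.120 × (√370 − √279) = 0.120 × (19.2354 − 16.7033) = 0.120 × 2.5321 = 0.3039 W/m².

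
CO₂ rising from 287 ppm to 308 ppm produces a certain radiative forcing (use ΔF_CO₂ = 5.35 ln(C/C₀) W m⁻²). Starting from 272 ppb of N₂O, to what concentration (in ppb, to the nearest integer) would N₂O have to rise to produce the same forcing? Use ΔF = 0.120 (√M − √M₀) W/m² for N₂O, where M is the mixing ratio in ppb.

CO₂ forcing: 5.35 × ln(308/287) = 5.35 × 0.070618 = 0.37781 W/m².
Set 0.120(√M − √272) = 0.37781: √M = 0.37781/0.120 + √272 = 3.1484 + 16.4924 = 19.6408.
M = (19.6408)² = 385.76 ppb.

M ≈ 386 ppb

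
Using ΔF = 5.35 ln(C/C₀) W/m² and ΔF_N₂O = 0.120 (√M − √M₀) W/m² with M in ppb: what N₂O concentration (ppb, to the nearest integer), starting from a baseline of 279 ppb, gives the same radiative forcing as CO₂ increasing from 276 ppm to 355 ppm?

M ≈ 780 ppb

CO₂ forcing: 5.35 × ln(355/276) = 5.35 × 0.251717 = 1.34669 W/m².
Set 0.120(√M − √279) = 1.34669: √M = 1.34669/0.120 + √279 = 11.2224 + 16.7033 = 27.9257.
M = (27.9257)² = 779.84 ppb.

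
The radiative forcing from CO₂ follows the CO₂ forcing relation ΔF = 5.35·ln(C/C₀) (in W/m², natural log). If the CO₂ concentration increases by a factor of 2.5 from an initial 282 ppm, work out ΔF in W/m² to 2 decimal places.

ΔF = 4.90 W/m²

ΔF = 5.35 × ln(2.5) = 5.35 × 0.91629 = 4.9022 W/m².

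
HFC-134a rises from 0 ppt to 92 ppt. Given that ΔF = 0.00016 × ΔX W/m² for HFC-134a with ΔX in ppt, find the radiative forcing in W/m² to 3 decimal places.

ΔF = 0.015 W/m²

HFC-134a: ΔF = 0.00016 × (92 − 0) = 0.00016 × 92 = 0.0147 W/m².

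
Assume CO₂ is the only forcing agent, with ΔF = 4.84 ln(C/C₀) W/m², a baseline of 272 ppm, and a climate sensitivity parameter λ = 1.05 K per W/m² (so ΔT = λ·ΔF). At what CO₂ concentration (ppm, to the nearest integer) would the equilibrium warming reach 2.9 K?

C ≈ 481 ppm

Required forcing: ΔF = ΔT/λ = 2.9/1.05 = 2.7619 W/m².
Then ln(C/272) = ΔF/4.84 = 2.7619/4.84 = 0.57064.
So C = 272 × e^0.57064 = 272 × 1.76940 = 481.28 ppm.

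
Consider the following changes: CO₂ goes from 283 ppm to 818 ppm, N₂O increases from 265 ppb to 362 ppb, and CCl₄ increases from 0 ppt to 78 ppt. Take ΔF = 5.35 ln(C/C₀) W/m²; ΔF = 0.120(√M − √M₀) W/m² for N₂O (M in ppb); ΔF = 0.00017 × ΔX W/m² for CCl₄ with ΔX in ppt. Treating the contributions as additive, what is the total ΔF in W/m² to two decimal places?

ΔF = 6.02 W/m²

CO₂: 5.35 × ln(818/283) = 5.35 × ln(2.89046) = 5.35 × 1.06142 = 5.6786 W/m².
N₂O: 0.120 × (√362 − √265) = 0.120 × (19.0263 − 16.2788) = 0.120 × 2.7475 = 0.3297 W/m².
CCl₄: ΔF = 0.00017 × (78 − 0) = 0.00017 × 78 = 0.0133 W/m².
Total ΔF = 5.6786 + 0.3297 + 0.0133 = 6.0216 W/m².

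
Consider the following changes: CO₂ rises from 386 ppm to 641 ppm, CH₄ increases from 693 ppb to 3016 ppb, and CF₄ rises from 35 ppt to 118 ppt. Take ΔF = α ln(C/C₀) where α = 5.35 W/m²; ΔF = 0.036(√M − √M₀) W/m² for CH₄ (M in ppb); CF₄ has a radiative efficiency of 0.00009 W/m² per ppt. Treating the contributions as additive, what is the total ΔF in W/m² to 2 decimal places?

ΔF = 3.75 W/m²

CO₂: 5.35 × ln(641/386) = 5.35 × ln(1.66062) = 5.35 × 0.50719 = 2.7135 W/m².
CH₄: 0.036 × (√3016 − √693) = 0.036 × (54.9181 − 26.3249) = 0.036 × 28.5932 = 1.0294 W/m².
CF₄: ΔF = 0.00009 × (118 − 35) = 0.00009 × 83 = 0.0075 W/m².
Total ΔF = 2.7135 + 1.0294 + 0.0075 = 3.7504 W/m².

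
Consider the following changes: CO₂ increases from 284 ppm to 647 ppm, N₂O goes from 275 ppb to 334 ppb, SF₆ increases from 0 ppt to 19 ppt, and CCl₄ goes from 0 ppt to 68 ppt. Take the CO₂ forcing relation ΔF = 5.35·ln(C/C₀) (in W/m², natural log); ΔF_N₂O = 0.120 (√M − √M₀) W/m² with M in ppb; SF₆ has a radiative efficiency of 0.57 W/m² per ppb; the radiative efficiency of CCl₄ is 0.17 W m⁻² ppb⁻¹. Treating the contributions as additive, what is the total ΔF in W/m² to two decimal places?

ΔF = 4.63 W/m²

CO₂: 5.35 × ln(647/284) = 5.35 × ln(2.27817) = 5.35 × 0.82337 = 4.4050 W/m².
N₂O: 0.120 × (√334 − √275) = 0.120 × (18.2757 − 16.5831) = 0.120 × 1.6926 = 0.2031 W/m².
SF₆: Δ = 19 − 0 = 19 ppt = 0.019 ppb; ΔF = 0.57 × 0.019 = 0.0108 W/m².
CCl₄: Δ = 68 − 0 = 68 ppt = 0.068 ppb; ΔF = 0.17 × 0.068 = 0.0116 W/m².
Total ΔF = 4.4050 + 0.2031 + 0.0108 + 0.0116 = 4.6305 W/m².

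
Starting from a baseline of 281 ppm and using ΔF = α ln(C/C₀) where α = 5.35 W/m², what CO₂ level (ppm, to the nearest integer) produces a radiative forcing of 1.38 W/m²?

C ≈ 364 ppm

Set 5.35 ln(C/281) = 1.38, so ln(C/281) = 1.38/5.35 = 0.25794.
Then C/281 = e^0.25794 = 1.29426, giving C = 281 × 1.29426 = 363.69 ppm.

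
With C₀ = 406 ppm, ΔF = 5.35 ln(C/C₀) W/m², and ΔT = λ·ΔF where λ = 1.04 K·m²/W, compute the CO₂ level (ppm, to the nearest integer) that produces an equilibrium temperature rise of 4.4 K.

Required forcing: ΔF = ΔT/λ = 4.4/1.04 = 4.2308 W/m².
Then ln(C/406) = ΔF/5.35 = 4.2308/5.35 = 0.79080.
So C = 406 × e^0.79080 = 406 × 2.20516 = 895.29 ppm.

C ≈ 895 ppm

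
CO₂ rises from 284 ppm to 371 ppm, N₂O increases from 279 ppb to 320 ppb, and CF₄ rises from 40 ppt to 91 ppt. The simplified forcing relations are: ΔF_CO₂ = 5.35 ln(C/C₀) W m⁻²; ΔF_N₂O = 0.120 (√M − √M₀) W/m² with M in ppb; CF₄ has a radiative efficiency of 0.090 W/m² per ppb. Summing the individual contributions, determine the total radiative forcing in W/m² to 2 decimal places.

CO₂: 5.35 × ln(371/284) = 5.35 × ln(1.30634) = 5.35 × 0.26723 = 1.4297 W/m².
N₂O: 0.120 × (√320 − √279) = 0.120 × (17.8885 − 16.7033) = 0.120 × 1.1852 = 0.1422 W/m².
CF₄: Δ = 91 − 40 = 51 ppt = 0.051 ppb; ΔF = 0.090 × 0.051 = 0.0046 W/m².
Total ΔF = 1.4297 + 0.1422 + 0.0046 = 1.5765 W/m².

ΔF = 1.58 W/m²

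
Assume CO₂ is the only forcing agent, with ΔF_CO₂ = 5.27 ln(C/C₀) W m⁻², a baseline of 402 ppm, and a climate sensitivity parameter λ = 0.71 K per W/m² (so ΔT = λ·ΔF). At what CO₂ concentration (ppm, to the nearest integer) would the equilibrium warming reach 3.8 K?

Required forcing: ΔF = ΔT/λ = 3.8/0.71 = 5.3521 W/m².
Then ln(C/402) = ΔF/5.27 = 5.3521/5.27 = 1.01558.
So C = 402 × e^1.01558 = 402 × 2.76096 = 1109.91 ppm.

C ≈ 1110 ppm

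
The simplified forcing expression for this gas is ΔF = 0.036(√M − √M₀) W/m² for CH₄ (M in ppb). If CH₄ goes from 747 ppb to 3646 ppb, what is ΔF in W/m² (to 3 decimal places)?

CH₄: 0.036 × (√3646 − √747) = 0.036 × (60.3821 − 27.3313) = 0.036 × 33.0508 = 1.1898 W/m².

ΔF = 1.190 W/m²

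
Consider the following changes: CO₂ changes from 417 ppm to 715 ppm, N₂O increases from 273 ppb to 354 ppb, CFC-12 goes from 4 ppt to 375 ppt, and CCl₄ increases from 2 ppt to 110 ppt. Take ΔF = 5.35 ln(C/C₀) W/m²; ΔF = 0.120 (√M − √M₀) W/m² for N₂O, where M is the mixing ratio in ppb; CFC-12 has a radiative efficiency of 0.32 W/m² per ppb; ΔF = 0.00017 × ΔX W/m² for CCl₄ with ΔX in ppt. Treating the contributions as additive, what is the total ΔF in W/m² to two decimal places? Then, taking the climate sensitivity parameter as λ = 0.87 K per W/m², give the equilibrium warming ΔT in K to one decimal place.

CO₂: 5.35 × ln(715/417) = 5.35 × ln(1.71463) = 5.35 × 0.53920 = 2.8847 W/m².
N₂O: 0.120 × (√354 − √273) = 0.120 × (18.8149 − 16.5227) = 0.120 × 2.2922 = 0.2751 W/m².
CFC-12: Δ = 375 − 4 = 371 ppt = 0.371 ppb; ΔF = 0.32 × 0.371 = 0.1187 W/m².
CCl₄: ΔF = 0.00017 × (110 − 2) = 0.00017 × 108 = 0.0184 W/m².
Total ΔF = 2.8847 + 0.2751 + 0.1187 + 0.0184 = 3.2969 W/m².
ΔT = λ ΔF = 0.87 × 3.30 = 2.8710 K.

ΔF = 3.30 W/m²; ΔT = 2.9 K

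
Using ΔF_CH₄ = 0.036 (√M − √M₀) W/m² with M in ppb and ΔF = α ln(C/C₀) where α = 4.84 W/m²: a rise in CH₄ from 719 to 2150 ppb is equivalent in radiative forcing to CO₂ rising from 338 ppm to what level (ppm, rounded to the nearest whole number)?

C ≈ 391 ppm

CH₄ forcing: 0.036 × (√2150 − √719) = 0.036 × (46.3681 − 26.8142) = 0.036 × 19.5539 = 0.70394 W/m².
Set 4.84 ln(C/338) = 0.70394: ln(C/338) = 0.70394/4.84 = 0.14544, so C = 338 × e^0.14544 = 338 × 1.15655 = 390.91 ppm.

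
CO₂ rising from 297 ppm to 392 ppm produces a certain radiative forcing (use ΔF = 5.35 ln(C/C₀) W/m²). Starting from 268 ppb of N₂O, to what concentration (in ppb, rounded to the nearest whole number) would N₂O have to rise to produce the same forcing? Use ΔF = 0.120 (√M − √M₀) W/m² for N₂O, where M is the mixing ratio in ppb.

M ≈ 826 ppb

CO₂ forcing: 5.35 × ln(392/297) = 5.35 × 0.277530 = 1.48479 W/m².
Set 0.120(√M − √268) = 1.48479: √M = 1.48479/0.120 + √268 = 12.3733 + 16.3707 = 28.7440.
M = (28.7440)² = 826.22 ppb.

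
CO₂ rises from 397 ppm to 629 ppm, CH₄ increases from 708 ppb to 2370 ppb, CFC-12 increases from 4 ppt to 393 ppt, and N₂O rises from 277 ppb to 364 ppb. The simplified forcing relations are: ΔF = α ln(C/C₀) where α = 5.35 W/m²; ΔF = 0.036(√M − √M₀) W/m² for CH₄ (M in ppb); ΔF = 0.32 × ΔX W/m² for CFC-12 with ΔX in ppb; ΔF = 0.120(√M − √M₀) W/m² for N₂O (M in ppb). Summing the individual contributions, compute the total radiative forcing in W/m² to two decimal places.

ΔF = 3.67 W/m²

CO₂: 5.35 × ln(629/397) = 5.35 × ln(1.58438) = 5.35 × 0.46019 = 2.4620 W/m².
CH₄: 0.036 × (√2370 − √708) = 0.036 × (48.6826 − 26.6083) = 0.036 × 22.0743 = 0.7947 W/m².
CFC-12: Δ = 393 − 4 = 389 ppt = 0.389 ppb; ΔF = 0.32 × 0.389 = 0.1245 W/m².
N₂O: 0.120 × (√364 − √277) = 0.120 × (19.0788 − 16.6433) = 0.120 × 2.4355 = 0.2923 W/m².
Total ΔF = 2.4620 + 0.7947 + 0.1245 + 0.2923 = 3.6735 W/m².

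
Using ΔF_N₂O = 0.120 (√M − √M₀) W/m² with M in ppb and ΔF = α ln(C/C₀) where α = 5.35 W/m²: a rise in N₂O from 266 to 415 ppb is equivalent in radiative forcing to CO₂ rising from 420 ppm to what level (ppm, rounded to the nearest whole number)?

C ≈ 460 ppm

N₂O forcing: 0.120 × (√415 − √266) = 0.120 × (20.3715 − 16.3095) = 0.120 × 4.0620 = 0.48744 W/m².
Set 5.35 ln(C/420) = 0.48744: ln(C/420) = 0.48744/5.35 = 0.09111, so C = 420 × e^0.09111 = 420 × 1.09539 = 460.06 ppm.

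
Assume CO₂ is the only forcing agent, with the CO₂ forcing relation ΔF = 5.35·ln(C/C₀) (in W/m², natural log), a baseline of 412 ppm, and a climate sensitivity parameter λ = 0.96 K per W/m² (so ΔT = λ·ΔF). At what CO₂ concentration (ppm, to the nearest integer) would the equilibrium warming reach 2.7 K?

C ≈ 697 ppm

Required forcing: ΔF = ΔT/λ = 2.7/0.96 = 2.8125 W/m².
Then ln(C/412) = ΔF/5.35 = 2.8125/5.35 = 0.52570.
So C = 412 × e^0.52570 = 412 × 1.69164 = 696.96 ppm.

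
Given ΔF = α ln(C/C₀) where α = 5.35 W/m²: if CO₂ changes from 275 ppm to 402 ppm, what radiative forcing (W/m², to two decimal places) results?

ΔF = 2.03 W/m²

CO₂: 5.35 × ln(402/275) = 5.35 × ln(1.46182) = 5.35 × 0.37968 = 2.0313 W/m².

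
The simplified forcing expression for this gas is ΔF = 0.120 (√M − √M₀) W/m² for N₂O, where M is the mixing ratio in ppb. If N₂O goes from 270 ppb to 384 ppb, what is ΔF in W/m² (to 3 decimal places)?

N₂O: 0.120 × (√384 − √270) = 0.120 × (19.5959 − 16.4317) = 0.120 × 3.1642 = 0.3797 W/m².

ΔF = 0.380 W/m²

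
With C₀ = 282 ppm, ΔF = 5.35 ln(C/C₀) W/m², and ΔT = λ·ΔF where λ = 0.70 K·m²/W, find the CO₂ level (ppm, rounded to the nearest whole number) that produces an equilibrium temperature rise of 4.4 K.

C ≈ 913 ppm

Required forcing: ΔF = ΔT/λ = 4.4/0.70 = 6.2857 W/m².
Then ln(C/282) = ΔF/5.35 = 6.2857/5.35 = 1.17490.
So C = 282 × e^1.17490 = 282 × 3.23782 = 913.07 ppm.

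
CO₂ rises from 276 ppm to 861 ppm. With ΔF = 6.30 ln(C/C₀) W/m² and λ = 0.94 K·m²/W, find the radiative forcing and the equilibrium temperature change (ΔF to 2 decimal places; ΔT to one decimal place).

ΔF = 7.17 W/m²; ΔT = 6.7 K

CO₂: 6.30 × ln(861/276) = 6.30 × ln(3.11957) = 6.30 × 1.13770 = 7.1675 W/m².
ΔT = λ ΔF = 0.94 × 7.17 = 6.7398 K.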